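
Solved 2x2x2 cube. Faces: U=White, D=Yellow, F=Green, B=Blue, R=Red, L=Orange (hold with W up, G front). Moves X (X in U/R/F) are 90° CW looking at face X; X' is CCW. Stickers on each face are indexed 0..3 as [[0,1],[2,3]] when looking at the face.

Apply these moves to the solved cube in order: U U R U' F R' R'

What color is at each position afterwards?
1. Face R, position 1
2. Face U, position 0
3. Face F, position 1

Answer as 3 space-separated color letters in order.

After move 1 (U): U=WWWW F=RRGG R=BBRR B=OOBB L=GGOO
After move 2 (U): U=WWWW F=BBGG R=OORR B=GGBB L=RROO
After move 3 (R): R=RORO U=WBWG F=BYGY D=YBYG B=WGWB
After move 4 (U'): U=BGWW F=RRGY R=BYRO B=ROWB L=WGOO
After move 5 (F): F=GRYR U=BGOG R=WYWO D=RBYG L=WYOB
After move 6 (R'): R=YOWW U=BWOR F=GGYG D=RRYR B=GOBB
After move 7 (R'): R=OWYW U=BBOG F=GWYR D=RGYG B=RORB
Query 1: R[1] = W
Query 2: U[0] = B
Query 3: F[1] = W

Answer: W B W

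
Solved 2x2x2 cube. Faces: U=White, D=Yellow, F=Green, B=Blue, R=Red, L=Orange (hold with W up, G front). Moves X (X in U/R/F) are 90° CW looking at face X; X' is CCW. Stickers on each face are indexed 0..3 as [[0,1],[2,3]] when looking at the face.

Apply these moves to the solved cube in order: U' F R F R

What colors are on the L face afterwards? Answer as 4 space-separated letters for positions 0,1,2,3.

Answer: B R O B

Derivation:
After move 1 (U'): U=WWWW F=OOGG R=GGRR B=RRBB L=BBOO
After move 2 (F): F=GOGO U=WWOB R=WGWR D=RGYY L=BYOY
After move 3 (R): R=WWRG U=WOOO F=GGGY D=RBYR B=BRWB
After move 4 (F): F=GGYG U=WOYY R=OWOG D=RWYR L=BROB
After move 5 (R): R=OOGW U=WGYG F=GWYR D=RWYB B=YROB
Query: L face = BROB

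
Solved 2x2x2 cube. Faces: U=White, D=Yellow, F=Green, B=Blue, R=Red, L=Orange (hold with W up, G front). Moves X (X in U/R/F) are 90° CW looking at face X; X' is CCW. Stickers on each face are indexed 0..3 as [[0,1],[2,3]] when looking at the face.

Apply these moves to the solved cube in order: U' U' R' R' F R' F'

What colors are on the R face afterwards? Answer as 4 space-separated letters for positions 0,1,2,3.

After move 1 (U'): U=WWWW F=OOGG R=GGRR B=RRBB L=BBOO
After move 2 (U'): U=WWWW F=BBGG R=OORR B=GGBB L=RROO
After move 3 (R'): R=OROR U=WBWG F=BWGW D=YBYG B=YGYB
After move 4 (R'): R=RROO U=WYWY F=BBGG D=YWYW B=GGBB
After move 5 (F): F=GBGB U=WYOR R=WRYO D=ORYW L=RYOW
After move 6 (R'): R=ROWY U=WBOG F=GYGR D=OBYB B=WGRB
After move 7 (F'): F=YRGG U=WBRW R=BOOY D=YWYB L=RGOO
Query: R face = BOOY

Answer: B O O Y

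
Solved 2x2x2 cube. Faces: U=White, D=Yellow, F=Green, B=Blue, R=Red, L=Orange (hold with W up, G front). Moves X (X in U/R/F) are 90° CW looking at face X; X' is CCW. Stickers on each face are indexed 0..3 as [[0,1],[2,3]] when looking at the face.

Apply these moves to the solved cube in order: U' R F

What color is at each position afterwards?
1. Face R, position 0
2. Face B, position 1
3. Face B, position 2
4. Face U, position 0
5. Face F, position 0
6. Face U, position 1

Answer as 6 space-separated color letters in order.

Answer: W R W W G O

Derivation:
After move 1 (U'): U=WWWW F=OOGG R=GGRR B=RRBB L=BBOO
After move 2 (R): R=RGRG U=WOWG F=OYGY D=YBYR B=WRWB
After move 3 (F): F=GOYY U=WOOB R=WGGG D=RRYR L=BYOB
Query 1: R[0] = W
Query 2: B[1] = R
Query 3: B[2] = W
Query 4: U[0] = W
Query 5: F[0] = G
Query 6: U[1] = O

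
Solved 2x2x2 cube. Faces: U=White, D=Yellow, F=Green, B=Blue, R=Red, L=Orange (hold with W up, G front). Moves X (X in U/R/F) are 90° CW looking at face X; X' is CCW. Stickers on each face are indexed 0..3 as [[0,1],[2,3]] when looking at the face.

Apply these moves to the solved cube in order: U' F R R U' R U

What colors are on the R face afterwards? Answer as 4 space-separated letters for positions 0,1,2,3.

Answer: O W W B

Derivation:
After move 1 (U'): U=WWWW F=OOGG R=GGRR B=RRBB L=BBOO
After move 2 (F): F=GOGO U=WWOB R=WGWR D=RGYY L=BYOY
After move 3 (R): R=WWRG U=WOOO F=GGGY D=RBYR B=BRWB
After move 4 (R): R=RWGW U=WGOY F=GBGR D=RWYB B=OROB
After move 5 (U'): U=GYWO F=BYGR R=GBGW B=RWOB L=OROY
After move 6 (R): R=GGWB U=GYWR F=BWGB D=ROYR B=OWYB
After move 7 (U): U=WGRY F=GGGB R=OWWB B=ORYB L=BWOY
Query: R face = OWWB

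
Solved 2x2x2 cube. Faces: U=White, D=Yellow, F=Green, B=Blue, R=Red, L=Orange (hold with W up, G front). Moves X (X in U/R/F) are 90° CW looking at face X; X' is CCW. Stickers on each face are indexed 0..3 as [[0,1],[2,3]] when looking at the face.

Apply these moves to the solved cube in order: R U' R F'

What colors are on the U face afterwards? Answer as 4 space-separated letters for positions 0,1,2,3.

After move 1 (R): R=RRRR U=WGWG F=GYGY D=YBYB B=WBWB
After move 2 (U'): U=GGWW F=OOGY R=GYRR B=RRWB L=WBOO
After move 3 (R): R=RGRY U=GOWY F=OBGB D=YWYR B=WRGB
After move 4 (F'): F=BBOG U=GORR R=WGYY D=BOYR L=WYOW
Query: U face = GORR

Answer: G O R R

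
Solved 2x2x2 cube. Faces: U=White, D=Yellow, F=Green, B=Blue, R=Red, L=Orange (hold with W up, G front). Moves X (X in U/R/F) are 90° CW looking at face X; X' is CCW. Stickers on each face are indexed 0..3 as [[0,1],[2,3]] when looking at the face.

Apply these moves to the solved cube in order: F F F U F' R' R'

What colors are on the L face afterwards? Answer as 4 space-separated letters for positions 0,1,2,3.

After move 1 (F): F=GGGG U=WWOO R=WRWR D=RRYY L=OYOY
After move 2 (F): F=GGGG U=WWYY R=OROR D=WWYY L=OROR
After move 3 (F): F=GGGG U=WWRR R=YRYR D=OOYY L=OWOW
After move 4 (U): U=RWRW F=YRGG R=BBYR B=OWBB L=GGOW
After move 5 (F'): F=RGYG U=RWBY R=OBOR D=GWYY L=GWOR
After move 6 (R'): R=BROO U=RBBO F=RWYY D=GGYG B=YWWB
After move 7 (R'): R=ROBO U=RWBY F=RBYO D=GWYY B=GWGB
Query: L face = GWOR

Answer: G W O R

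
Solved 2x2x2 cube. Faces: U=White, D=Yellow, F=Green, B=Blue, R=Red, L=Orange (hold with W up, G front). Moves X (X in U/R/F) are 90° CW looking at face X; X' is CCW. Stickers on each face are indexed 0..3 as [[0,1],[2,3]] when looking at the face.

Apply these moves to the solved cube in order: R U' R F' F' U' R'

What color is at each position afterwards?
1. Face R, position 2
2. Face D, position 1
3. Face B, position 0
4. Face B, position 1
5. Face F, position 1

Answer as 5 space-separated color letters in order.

Answer: B R R G Y

Derivation:
After move 1 (R): R=RRRR U=WGWG F=GYGY D=YBYB B=WBWB
After move 2 (U'): U=GGWW F=OOGY R=GYRR B=RRWB L=WBOO
After move 3 (R): R=RGRY U=GOWY F=OBGB D=YWYR B=WRGB
After move 4 (F'): F=BBOG U=GORR R=WGYY D=BOYR L=WYOW
After move 5 (F'): F=BGBO U=GOWY R=OGBY D=YWYR L=WROR
After move 6 (U'): U=OYGW F=WRBO R=BGBY B=OGGB L=WROR
After move 7 (R'): R=GYBB U=OGGO F=WYBW D=YRYO B=RGWB
Query 1: R[2] = B
Query 2: D[1] = R
Query 3: B[0] = R
Query 4: B[1] = G
Query 5: F[1] = Y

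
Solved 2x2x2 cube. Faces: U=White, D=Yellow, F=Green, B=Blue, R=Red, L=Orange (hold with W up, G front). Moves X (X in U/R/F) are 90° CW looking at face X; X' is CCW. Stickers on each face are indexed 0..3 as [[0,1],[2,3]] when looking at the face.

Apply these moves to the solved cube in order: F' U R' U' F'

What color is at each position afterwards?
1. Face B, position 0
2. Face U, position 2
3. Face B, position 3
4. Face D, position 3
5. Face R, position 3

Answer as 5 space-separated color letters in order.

Answer: B Y B G Y

Derivation:
After move 1 (F'): F=GGGG U=WWRR R=YRYR D=OOYY L=OWOW
After move 2 (U): U=RWRW F=YRGG R=BBYR B=OWBB L=GGOW
After move 3 (R'): R=BRBY U=RBRO F=YWGW D=ORYG B=YWOB
After move 4 (U'): U=BORR F=GGGW R=YWBY B=BROB L=YWOW
After move 5 (F'): F=GWGG U=BOYB R=RWOY D=WWYG L=YROR
Query 1: B[0] = B
Query 2: U[2] = Y
Query 3: B[3] = B
Query 4: D[3] = G
Query 5: R[3] = Y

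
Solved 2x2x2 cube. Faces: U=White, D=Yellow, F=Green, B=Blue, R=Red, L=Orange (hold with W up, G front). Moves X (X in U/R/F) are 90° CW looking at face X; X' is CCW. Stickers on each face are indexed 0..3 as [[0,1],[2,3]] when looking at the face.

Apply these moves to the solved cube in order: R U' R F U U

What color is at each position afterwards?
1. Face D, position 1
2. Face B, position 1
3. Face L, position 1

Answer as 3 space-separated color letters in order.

Answer: R O G

Derivation:
After move 1 (R): R=RRRR U=WGWG F=GYGY D=YBYB B=WBWB
After move 2 (U'): U=GGWW F=OOGY R=GYRR B=RRWB L=WBOO
After move 3 (R): R=RGRY U=GOWY F=OBGB D=YWYR B=WRGB
After move 4 (F): F=GOBB U=GOOB R=WGYY D=RRYR L=WYOW
After move 5 (U): U=OGBO F=WGBB R=WRYY B=WYGB L=GOOW
After move 6 (U): U=BOOG F=WRBB R=WYYY B=GOGB L=WGOW
Query 1: D[1] = R
Query 2: B[1] = O
Query 3: L[1] = G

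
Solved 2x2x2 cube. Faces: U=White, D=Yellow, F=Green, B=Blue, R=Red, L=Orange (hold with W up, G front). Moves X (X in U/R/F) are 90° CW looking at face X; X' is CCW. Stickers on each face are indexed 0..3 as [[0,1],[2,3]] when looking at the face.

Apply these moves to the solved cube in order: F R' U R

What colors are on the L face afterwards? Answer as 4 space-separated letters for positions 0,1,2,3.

After move 1 (F): F=GGGG U=WWOO R=WRWR D=RRYY L=OYOY
After move 2 (R'): R=RRWW U=WBOB F=GWGO D=RGYG B=YBRB
After move 3 (U): U=OWBB F=RRGO R=YBWW B=OYRB L=GWOY
After move 4 (R): R=WYWB U=ORBO F=RGGG D=RRYO B=BYWB
Query: L face = GWOY

Answer: G W O Y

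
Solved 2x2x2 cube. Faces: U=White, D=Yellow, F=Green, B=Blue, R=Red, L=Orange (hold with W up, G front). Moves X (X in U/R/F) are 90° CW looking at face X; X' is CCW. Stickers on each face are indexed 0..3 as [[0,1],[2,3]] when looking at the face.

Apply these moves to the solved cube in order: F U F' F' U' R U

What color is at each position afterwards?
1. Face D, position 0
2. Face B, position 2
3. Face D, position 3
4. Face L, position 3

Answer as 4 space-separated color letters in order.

Answer: W R Y B

Derivation:
After move 1 (F): F=GGGG U=WWOO R=WRWR D=RRYY L=OYOY
After move 2 (U): U=OWOW F=WRGG R=BBWR B=OYBB L=GGOY
After move 3 (F'): F=RGWG U=OWBW R=RBRR D=GYYY L=GWOO
After move 4 (F'): F=GGRW U=OWRR R=YBGR D=WOYY L=GWOB
After move 5 (U'): U=WROR F=GWRW R=GGGR B=YBBB L=OYOB
After move 6 (R): R=GGRG U=WWOW F=GORY D=WBYY B=RBRB
After move 7 (U): U=OWWW F=GGRY R=RBRG B=OYRB L=GOOB
Query 1: D[0] = W
Query 2: B[2] = R
Query 3: D[3] = Y
Query 4: L[3] = B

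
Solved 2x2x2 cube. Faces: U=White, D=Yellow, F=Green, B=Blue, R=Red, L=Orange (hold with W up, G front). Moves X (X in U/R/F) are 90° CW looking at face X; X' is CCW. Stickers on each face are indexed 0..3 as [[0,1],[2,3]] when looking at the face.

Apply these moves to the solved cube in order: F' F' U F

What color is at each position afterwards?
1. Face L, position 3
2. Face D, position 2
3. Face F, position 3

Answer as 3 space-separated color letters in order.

Answer: W Y R

Derivation:
After move 1 (F'): F=GGGG U=WWRR R=YRYR D=OOYY L=OWOW
After move 2 (F'): F=GGGG U=WWYY R=OROR D=WWYY L=OROR
After move 3 (U): U=YWYW F=ORGG R=BBOR B=ORBB L=GGOR
After move 4 (F): F=GOGR U=YWRG R=YBWR D=OBYY L=GWOW
Query 1: L[3] = W
Query 2: D[2] = Y
Query 3: F[3] = R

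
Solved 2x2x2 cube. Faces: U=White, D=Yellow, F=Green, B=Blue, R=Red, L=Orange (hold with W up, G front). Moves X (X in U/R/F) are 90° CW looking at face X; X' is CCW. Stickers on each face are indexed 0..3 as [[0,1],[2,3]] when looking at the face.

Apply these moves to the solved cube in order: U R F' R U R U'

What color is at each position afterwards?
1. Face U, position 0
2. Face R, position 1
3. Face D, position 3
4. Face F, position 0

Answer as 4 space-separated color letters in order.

After move 1 (U): U=WWWW F=RRGG R=BBRR B=OOBB L=GGOO
After move 2 (R): R=RBRB U=WRWG F=RYGY D=YBYO B=WOWB
After move 3 (F'): F=YYRG U=WRRR R=BBYB D=GOYO L=GGOW
After move 4 (R): R=YBBB U=WYRG F=YORO D=GWYW B=RORB
After move 5 (U): U=RWGY F=YBRO R=ROBB B=GGRB L=YOOW
After move 6 (R): R=BRBO U=RBGO F=YWRW D=GRYG B=YGWB
After move 7 (U'): U=BORG F=YORW R=YWBO B=BRWB L=YGOW
Query 1: U[0] = B
Query 2: R[1] = W
Query 3: D[3] = G
Query 4: F[0] = Y

Answer: B W G Y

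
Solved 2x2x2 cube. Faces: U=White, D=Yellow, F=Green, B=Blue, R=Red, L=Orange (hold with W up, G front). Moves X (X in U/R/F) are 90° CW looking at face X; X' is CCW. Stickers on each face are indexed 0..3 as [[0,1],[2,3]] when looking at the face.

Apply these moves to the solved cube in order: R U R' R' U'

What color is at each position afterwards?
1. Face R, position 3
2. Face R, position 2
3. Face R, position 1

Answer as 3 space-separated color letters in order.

After move 1 (R): R=RRRR U=WGWG F=GYGY D=YBYB B=WBWB
After move 2 (U): U=WWGG F=RRGY R=WBRR B=OOWB L=GYOO
After move 3 (R'): R=BRWR U=WWGO F=RWGG D=YRYY B=BOBB
After move 4 (R'): R=RRBW U=WBGB F=RWGO D=YWYG B=YORB
After move 5 (U'): U=BBWG F=GYGO R=RWBW B=RRRB L=YOOO
Query 1: R[3] = W
Query 2: R[2] = B
Query 3: R[1] = W

Answer: W B W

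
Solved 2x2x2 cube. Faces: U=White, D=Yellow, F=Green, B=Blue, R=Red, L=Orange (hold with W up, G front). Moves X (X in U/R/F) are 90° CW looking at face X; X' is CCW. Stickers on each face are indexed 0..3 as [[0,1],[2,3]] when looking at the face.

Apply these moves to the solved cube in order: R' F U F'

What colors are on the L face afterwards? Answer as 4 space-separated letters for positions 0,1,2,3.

Answer: G B O O

Derivation:
After move 1 (R'): R=RRRR U=WBWB F=GWGW D=YGYG B=YBYB
After move 2 (F): F=GGWW U=WBOO R=WRBR D=RRYG L=OYOG
After move 3 (U): U=OWOB F=WRWW R=YBBR B=OYYB L=GGOG
After move 4 (F'): F=RWWW U=OWYB R=RBRR D=GGYG L=GBOO
Query: L face = GBOO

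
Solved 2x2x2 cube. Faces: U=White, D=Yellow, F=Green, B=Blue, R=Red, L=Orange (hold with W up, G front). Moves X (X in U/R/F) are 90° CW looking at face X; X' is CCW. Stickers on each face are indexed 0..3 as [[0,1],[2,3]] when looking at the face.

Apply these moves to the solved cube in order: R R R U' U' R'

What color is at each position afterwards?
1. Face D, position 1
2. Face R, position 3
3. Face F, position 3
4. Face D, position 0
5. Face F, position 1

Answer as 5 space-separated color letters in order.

Answer: B R W Y W

Derivation:
After move 1 (R): R=RRRR U=WGWG F=GYGY D=YBYB B=WBWB
After move 2 (R): R=RRRR U=WYWY F=GBGB D=YWYW B=GBGB
After move 3 (R): R=RRRR U=WBWB F=GWGW D=YGYG B=YBYB
After move 4 (U'): U=BBWW F=OOGW R=GWRR B=RRYB L=YBOO
After move 5 (U'): U=BWBW F=YBGW R=OORR B=GWYB L=RROO
After move 6 (R'): R=OROR U=BYBG F=YWGW D=YBYW B=GWGB
Query 1: D[1] = B
Query 2: R[3] = R
Query 3: F[3] = W
Query 4: D[0] = Y
Query 5: F[1] = W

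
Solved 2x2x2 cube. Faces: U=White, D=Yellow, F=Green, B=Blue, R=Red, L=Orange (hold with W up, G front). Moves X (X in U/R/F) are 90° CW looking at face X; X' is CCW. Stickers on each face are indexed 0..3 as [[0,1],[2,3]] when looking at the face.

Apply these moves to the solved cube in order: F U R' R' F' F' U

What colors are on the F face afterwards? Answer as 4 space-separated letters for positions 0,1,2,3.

Answer: Y W B W

Derivation:
After move 1 (F): F=GGGG U=WWOO R=WRWR D=RRYY L=OYOY
After move 2 (U): U=OWOW F=WRGG R=BBWR B=OYBB L=GGOY
After move 3 (R'): R=BRBW U=OBOO F=WWGW D=RRYG B=YYRB
After move 4 (R'): R=RWBB U=OROY F=WBGO D=RWYW B=GYRB
After move 5 (F'): F=BOWG U=ORRB R=WWRB D=GYYW L=GYOO
After move 6 (F'): F=OGBW U=ORWR R=YWGB D=YOYW L=GBOR
After move 7 (U): U=WORR F=YWBW R=GYGB B=GBRB L=OGOR
Query: F face = YWBW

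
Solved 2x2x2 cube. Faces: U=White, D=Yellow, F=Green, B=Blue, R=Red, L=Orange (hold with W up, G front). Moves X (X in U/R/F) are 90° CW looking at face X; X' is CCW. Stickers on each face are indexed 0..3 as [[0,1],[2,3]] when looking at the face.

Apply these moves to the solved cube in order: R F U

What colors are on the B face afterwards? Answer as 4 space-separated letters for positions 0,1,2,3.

Answer: O Y W B

Derivation:
After move 1 (R): R=RRRR U=WGWG F=GYGY D=YBYB B=WBWB
After move 2 (F): F=GGYY U=WGOO R=WRGR D=RRYB L=OYOB
After move 3 (U): U=OWOG F=WRYY R=WBGR B=OYWB L=GGOB
Query: B face = OYWB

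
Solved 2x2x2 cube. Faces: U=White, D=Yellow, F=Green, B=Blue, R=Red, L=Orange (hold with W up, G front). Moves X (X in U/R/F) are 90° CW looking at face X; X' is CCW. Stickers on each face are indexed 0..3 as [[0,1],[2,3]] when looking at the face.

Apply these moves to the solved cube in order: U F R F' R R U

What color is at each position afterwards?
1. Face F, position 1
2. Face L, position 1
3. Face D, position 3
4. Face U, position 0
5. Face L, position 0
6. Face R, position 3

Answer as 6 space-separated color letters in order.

After move 1 (U): U=WWWW F=RRGG R=BBRR B=OOBB L=GGOO
After move 2 (F): F=GRGR U=WWOG R=WBWR D=RBYY L=GYOY
After move 3 (R): R=WWRB U=WROR F=GBGY D=RBYO B=GOWB
After move 4 (F'): F=BYGG U=WRWR R=BWRB D=YYYO L=GROO
After move 5 (R): R=RBBW U=WYWG F=BYGO D=YWYG B=RORB
After move 6 (R): R=BRWB U=WYWO F=BWGG D=YRYR B=GOYB
After move 7 (U): U=WWOY F=BRGG R=GOWB B=GRYB L=BWOO
Query 1: F[1] = R
Query 2: L[1] = W
Query 3: D[3] = R
Query 4: U[0] = W
Query 5: L[0] = B
Query 6: R[3] = B

Answer: R W R W B B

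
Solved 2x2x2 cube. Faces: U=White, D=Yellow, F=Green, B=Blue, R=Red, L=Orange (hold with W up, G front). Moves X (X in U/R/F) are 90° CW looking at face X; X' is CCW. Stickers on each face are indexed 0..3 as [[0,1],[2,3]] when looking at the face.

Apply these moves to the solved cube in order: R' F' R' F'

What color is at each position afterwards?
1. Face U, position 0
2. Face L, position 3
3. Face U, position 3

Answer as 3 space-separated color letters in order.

Answer: W R G

Derivation:
After move 1 (R'): R=RRRR U=WBWB F=GWGW D=YGYG B=YBYB
After move 2 (F'): F=WWGG U=WBRR R=GRYR D=OOYG L=OBOW
After move 3 (R'): R=RRGY U=WYRY F=WBGR D=OWYG B=GBOB
After move 4 (F'): F=BRWG U=WYRG R=WROY D=BWYG L=OYOR
Query 1: U[0] = W
Query 2: L[3] = R
Query 3: U[3] = G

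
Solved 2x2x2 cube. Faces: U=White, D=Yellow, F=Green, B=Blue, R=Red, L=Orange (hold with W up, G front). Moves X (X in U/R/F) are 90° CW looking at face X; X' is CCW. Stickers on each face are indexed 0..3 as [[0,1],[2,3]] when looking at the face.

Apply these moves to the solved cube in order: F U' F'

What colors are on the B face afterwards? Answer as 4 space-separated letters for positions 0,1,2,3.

After move 1 (F): F=GGGG U=WWOO R=WRWR D=RRYY L=OYOY
After move 2 (U'): U=WOWO F=OYGG R=GGWR B=WRBB L=BBOY
After move 3 (F'): F=YGOG U=WOGW R=RGRR D=BYYY L=BOOW
Query: B face = WRBB

Answer: W R B B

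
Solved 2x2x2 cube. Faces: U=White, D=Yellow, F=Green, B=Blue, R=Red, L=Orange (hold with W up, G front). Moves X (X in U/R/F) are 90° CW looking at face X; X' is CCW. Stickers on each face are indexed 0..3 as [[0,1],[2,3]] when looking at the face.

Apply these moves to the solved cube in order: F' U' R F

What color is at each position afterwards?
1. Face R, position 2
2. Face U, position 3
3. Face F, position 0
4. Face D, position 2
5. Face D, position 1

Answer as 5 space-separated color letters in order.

Answer: G B G Y Y

Derivation:
After move 1 (F'): F=GGGG U=WWRR R=YRYR D=OOYY L=OWOW
After move 2 (U'): U=WRWR F=OWGG R=GGYR B=YRBB L=BBOW
After move 3 (R): R=YGRG U=WWWG F=OOGY D=OBYY B=RRRB
After move 4 (F): F=GOYO U=WWWB R=WGGG D=RYYY L=BOOB
Query 1: R[2] = G
Query 2: U[3] = B
Query 3: F[0] = G
Query 4: D[2] = Y
Query 5: D[1] = Y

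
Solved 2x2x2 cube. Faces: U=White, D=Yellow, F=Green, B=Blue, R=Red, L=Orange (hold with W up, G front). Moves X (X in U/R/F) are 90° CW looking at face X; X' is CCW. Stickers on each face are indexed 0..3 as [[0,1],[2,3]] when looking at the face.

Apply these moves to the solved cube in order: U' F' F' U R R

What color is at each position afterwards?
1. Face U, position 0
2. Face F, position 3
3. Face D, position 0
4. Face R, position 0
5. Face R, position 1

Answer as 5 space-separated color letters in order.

Answer: Y B W R B

Derivation:
After move 1 (U'): U=WWWW F=OOGG R=GGRR B=RRBB L=BBOO
After move 2 (F'): F=OGOG U=WWGR R=YGYR D=BOYY L=BWOW
After move 3 (F'): F=GGOO U=WWYY R=OGBR D=WWYY L=BROG
After move 4 (U): U=YWYW F=OGOO R=RRBR B=BRBB L=GGOG
After move 5 (R): R=BRRR U=YGYO F=OWOY D=WBYB B=WRWB
After move 6 (R): R=RBRR U=YWYY F=OBOB D=WWYW B=ORGB
Query 1: U[0] = Y
Query 2: F[3] = B
Query 3: D[0] = W
Query 4: R[0] = R
Query 5: R[1] = B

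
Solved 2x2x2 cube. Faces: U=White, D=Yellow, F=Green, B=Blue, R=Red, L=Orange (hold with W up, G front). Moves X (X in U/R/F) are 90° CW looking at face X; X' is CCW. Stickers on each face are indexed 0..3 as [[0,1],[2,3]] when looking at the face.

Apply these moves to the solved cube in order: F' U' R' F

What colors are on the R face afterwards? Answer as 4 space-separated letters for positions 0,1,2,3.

After move 1 (F'): F=GGGG U=WWRR R=YRYR D=OOYY L=OWOW
After move 2 (U'): U=WRWR F=OWGG R=GGYR B=YRBB L=BBOW
After move 3 (R'): R=GRGY U=WBWY F=ORGR D=OWYG B=YROB
After move 4 (F): F=GORR U=WBWB R=WRYY D=GGYG L=BOOW
Query: R face = WRYY

Answer: W R Y Y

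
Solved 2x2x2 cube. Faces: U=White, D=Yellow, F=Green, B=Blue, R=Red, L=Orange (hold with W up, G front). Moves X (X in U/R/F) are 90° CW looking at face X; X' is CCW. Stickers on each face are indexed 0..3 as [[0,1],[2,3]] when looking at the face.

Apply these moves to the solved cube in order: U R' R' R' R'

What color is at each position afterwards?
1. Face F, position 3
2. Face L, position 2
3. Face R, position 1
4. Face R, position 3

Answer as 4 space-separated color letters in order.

Answer: G O B R

Derivation:
After move 1 (U): U=WWWW F=RRGG R=BBRR B=OOBB L=GGOO
After move 2 (R'): R=BRBR U=WBWO F=RWGW D=YRYG B=YOYB
After move 3 (R'): R=RRBB U=WYWY F=RBGO D=YWYW B=GORB
After move 4 (R'): R=RBRB U=WRWG F=RYGY D=YBYO B=WOWB
After move 5 (R'): R=BBRR U=WWWW F=RRGG D=YYYY B=OOBB
Query 1: F[3] = G
Query 2: L[2] = O
Query 3: R[1] = B
Query 4: R[3] = R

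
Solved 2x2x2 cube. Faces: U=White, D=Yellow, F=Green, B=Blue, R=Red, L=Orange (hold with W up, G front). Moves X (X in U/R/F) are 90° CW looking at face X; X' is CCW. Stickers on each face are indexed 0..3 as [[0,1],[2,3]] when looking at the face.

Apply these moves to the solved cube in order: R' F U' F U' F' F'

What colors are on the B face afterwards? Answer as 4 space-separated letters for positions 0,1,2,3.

Answer: W G Y B

Derivation:
After move 1 (R'): R=RRRR U=WBWB F=GWGW D=YGYG B=YBYB
After move 2 (F): F=GGWW U=WBOO R=WRBR D=RRYG L=OYOG
After move 3 (U'): U=BOWO F=OYWW R=GGBR B=WRYB L=YBOG
After move 4 (F): F=WOWY U=BOGB R=WGOR D=BGYG L=YROR
After move 5 (U'): U=OBBG F=YRWY R=WOOR B=WGYB L=WROR
After move 6 (F'): F=RYYW U=OBWO R=GOBR D=RRYG L=WGOB
After move 7 (F'): F=YWRY U=OBGB R=RORR D=GBYG L=WOOW
Query: B face = WGYB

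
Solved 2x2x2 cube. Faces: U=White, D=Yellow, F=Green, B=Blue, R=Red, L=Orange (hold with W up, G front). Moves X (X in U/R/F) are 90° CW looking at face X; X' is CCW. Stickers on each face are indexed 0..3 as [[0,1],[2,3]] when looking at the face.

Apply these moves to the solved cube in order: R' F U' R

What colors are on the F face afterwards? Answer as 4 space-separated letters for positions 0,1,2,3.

After move 1 (R'): R=RRRR U=WBWB F=GWGW D=YGYG B=YBYB
After move 2 (F): F=GGWW U=WBOO R=WRBR D=RRYG L=OYOG
After move 3 (U'): U=BOWO F=OYWW R=GGBR B=WRYB L=YBOG
After move 4 (R): R=BGRG U=BYWW F=ORWG D=RYYW B=OROB
Query: F face = ORWG

Answer: O R W G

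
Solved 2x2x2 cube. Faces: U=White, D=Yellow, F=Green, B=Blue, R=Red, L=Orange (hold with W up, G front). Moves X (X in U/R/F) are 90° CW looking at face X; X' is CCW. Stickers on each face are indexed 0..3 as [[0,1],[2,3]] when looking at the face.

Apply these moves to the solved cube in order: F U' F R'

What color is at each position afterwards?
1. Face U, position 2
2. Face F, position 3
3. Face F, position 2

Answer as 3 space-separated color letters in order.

After move 1 (F): F=GGGG U=WWOO R=WRWR D=RRYY L=OYOY
After move 2 (U'): U=WOWO F=OYGG R=GGWR B=WRBB L=BBOY
After move 3 (F): F=GOGY U=WOYB R=WGOR D=WGYY L=BROR
After move 4 (R'): R=GRWO U=WBYW F=GOGB D=WOYY B=YRGB
Query 1: U[2] = Y
Query 2: F[3] = B
Query 3: F[2] = G

Answer: Y B G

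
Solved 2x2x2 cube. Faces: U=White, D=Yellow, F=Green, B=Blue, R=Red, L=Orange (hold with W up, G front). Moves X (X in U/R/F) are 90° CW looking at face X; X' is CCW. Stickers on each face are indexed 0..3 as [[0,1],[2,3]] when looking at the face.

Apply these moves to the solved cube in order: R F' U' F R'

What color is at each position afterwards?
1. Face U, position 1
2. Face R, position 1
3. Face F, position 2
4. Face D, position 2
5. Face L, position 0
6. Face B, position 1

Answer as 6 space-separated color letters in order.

After move 1 (R): R=RRRR U=WGWG F=GYGY D=YBYB B=WBWB
After move 2 (F'): F=YYGG U=WGRR R=BRYR D=OOYB L=OGOW
After move 3 (U'): U=GRWR F=OGGG R=YYYR B=BRWB L=WBOW
After move 4 (F): F=GOGG U=GRWB R=WYRR D=YYYB L=WOOO
After move 5 (R'): R=YRWR U=GWWB F=GRGB D=YOYG B=BRYB
Query 1: U[1] = W
Query 2: R[1] = R
Query 3: F[2] = G
Query 4: D[2] = Y
Query 5: L[0] = W
Query 6: B[1] = R

Answer: W R G Y W R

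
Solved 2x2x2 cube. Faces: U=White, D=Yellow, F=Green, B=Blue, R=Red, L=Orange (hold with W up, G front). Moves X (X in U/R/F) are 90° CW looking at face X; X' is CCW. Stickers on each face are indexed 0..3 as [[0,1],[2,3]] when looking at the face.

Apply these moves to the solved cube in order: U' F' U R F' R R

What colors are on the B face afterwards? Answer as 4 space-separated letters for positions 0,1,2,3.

Answer: O W Y B

Derivation:
After move 1 (U'): U=WWWW F=OOGG R=GGRR B=RRBB L=BBOO
After move 2 (F'): F=OGOG U=WWGR R=YGYR D=BOYY L=BWOW
After move 3 (U): U=GWRW F=YGOG R=RRYR B=BWBB L=OGOW
After move 4 (R): R=YRRR U=GGRG F=YOOY D=BBYB B=WWWB
After move 5 (F'): F=OYYO U=GGYR R=BRBR D=GWYB L=OGOR
After move 6 (R): R=BBRR U=GYYO F=OWYB D=GWYW B=RWGB
After move 7 (R): R=RBRB U=GWYB F=OWYW D=GGYR B=OWYB
Query: B face = OWYB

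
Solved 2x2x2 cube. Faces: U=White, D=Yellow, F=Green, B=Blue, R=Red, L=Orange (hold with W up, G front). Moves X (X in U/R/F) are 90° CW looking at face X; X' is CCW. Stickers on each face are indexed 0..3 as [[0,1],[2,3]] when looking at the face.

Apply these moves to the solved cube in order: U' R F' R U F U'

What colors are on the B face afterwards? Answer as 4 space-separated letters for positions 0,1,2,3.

Answer: G R O B

Derivation:
After move 1 (U'): U=WWWW F=OOGG R=GGRR B=RRBB L=BBOO
After move 2 (R): R=RGRG U=WOWG F=OYGY D=YBYR B=WRWB
After move 3 (F'): F=YYOG U=WORR R=BGYG D=BOYR L=BGOW
After move 4 (R): R=YBGG U=WYRG F=YOOR D=BWYW B=RROB
After move 5 (U): U=RWGY F=YBOR R=RRGG B=BGOB L=YOOW
After move 6 (F): F=OYRB U=RWWO R=GRYG D=GRYW L=YBOW
After move 7 (U'): U=WORW F=YBRB R=OYYG B=GROB L=BGOW
Query: B face = GROB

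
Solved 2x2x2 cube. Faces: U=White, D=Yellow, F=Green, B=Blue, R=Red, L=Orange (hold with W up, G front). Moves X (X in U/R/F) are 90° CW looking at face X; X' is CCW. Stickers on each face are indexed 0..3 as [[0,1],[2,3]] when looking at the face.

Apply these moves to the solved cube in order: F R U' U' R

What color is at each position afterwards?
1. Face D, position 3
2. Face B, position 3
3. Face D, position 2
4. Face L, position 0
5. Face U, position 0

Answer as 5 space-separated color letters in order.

After move 1 (F): F=GGGG U=WWOO R=WRWR D=RRYY L=OYOY
After move 2 (R): R=WWRR U=WGOG F=GRGY D=RBYB B=OBWB
After move 3 (U'): U=GGWO F=OYGY R=GRRR B=WWWB L=OBOY
After move 4 (U'): U=GOGW F=OBGY R=OYRR B=GRWB L=WWOY
After move 5 (R): R=RORY U=GBGY F=OBGB D=RWYG B=WROB
Query 1: D[3] = G
Query 2: B[3] = B
Query 3: D[2] = Y
Query 4: L[0] = W
Query 5: U[0] = G

Answer: G B Y W G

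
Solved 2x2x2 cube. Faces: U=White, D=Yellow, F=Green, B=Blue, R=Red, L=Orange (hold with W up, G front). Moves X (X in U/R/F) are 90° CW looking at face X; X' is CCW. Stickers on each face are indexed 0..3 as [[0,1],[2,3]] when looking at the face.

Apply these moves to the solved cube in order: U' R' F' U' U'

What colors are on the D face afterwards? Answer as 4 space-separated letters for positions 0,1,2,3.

After move 1 (U'): U=WWWW F=OOGG R=GGRR B=RRBB L=BBOO
After move 2 (R'): R=GRGR U=WBWR F=OWGW D=YOYG B=YRYB
After move 3 (F'): F=WWOG U=WBGG R=ORYR D=BOYG L=BROW
After move 4 (U'): U=BGWG F=BROG R=WWYR B=ORYB L=YROW
After move 5 (U'): U=GGBW F=YROG R=BRYR B=WWYB L=OROW
Query: D face = BOYG

Answer: B O Y G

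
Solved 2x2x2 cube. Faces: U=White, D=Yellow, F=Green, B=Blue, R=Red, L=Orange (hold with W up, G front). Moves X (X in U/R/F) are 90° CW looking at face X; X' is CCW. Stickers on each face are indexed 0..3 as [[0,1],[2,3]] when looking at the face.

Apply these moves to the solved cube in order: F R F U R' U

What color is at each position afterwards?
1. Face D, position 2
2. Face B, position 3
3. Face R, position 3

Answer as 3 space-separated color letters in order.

After move 1 (F): F=GGGG U=WWOO R=WRWR D=RRYY L=OYOY
After move 2 (R): R=WWRR U=WGOG F=GRGY D=RBYB B=OBWB
After move 3 (F): F=GGYR U=WGYY R=OWGR D=RWYB L=OROB
After move 4 (U): U=YWYG F=OWYR R=OBGR B=ORWB L=GGOB
After move 5 (R'): R=BROG U=YWYO F=OWYG D=RWYR B=BRWB
After move 6 (U): U=YYOW F=BRYG R=BROG B=GGWB L=OWOB
Query 1: D[2] = Y
Query 2: B[3] = B
Query 3: R[3] = G

Answer: Y B G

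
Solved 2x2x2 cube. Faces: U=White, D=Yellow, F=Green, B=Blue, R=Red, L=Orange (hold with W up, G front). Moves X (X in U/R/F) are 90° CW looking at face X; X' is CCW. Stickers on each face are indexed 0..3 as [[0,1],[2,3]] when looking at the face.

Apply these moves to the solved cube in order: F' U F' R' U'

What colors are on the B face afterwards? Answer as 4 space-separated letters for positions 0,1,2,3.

After move 1 (F'): F=GGGG U=WWRR R=YRYR D=OOYY L=OWOW
After move 2 (U): U=RWRW F=YRGG R=BBYR B=OWBB L=GGOW
After move 3 (F'): F=RGYG U=RWBY R=OBOR D=GWYY L=GWOR
After move 4 (R'): R=BROO U=RBBO F=RWYY D=GGYG B=YWWB
After move 5 (U'): U=BORB F=GWYY R=RWOO B=BRWB L=YWOR
Query: B face = BRWB

Answer: B R W B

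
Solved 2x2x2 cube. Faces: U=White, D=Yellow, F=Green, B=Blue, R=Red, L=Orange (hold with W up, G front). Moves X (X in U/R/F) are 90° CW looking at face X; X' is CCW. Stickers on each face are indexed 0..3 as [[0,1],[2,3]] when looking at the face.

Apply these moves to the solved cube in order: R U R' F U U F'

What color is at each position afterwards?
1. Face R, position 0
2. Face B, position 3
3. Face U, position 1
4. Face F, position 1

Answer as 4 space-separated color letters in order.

Answer: B B O W

Derivation:
After move 1 (R): R=RRRR U=WGWG F=GYGY D=YBYB B=WBWB
After move 2 (U): U=WWGG F=RRGY R=WBRR B=OOWB L=GYOO
After move 3 (R'): R=BRWR U=WWGO F=RWGG D=YRYY B=BOBB
After move 4 (F): F=GRGW U=WWOY R=GROR D=WBYY L=GYOR
After move 5 (U): U=OWYW F=GRGW R=BOOR B=GYBB L=GROR
After move 6 (U): U=YOWW F=BOGW R=GYOR B=GRBB L=GROR
After move 7 (F'): F=OWBG U=YOGO R=BYWR D=RRYY L=GWOW
Query 1: R[0] = B
Query 2: B[3] = B
Query 3: U[1] = O
Query 4: F[1] = W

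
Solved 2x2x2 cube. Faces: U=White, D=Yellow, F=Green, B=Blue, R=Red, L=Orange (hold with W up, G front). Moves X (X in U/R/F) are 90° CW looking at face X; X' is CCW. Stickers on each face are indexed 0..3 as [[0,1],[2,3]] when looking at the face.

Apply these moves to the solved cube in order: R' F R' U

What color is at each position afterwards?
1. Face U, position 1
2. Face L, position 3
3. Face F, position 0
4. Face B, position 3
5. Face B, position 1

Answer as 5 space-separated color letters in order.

Answer: W G R B Y

Derivation:
After move 1 (R'): R=RRRR U=WBWB F=GWGW D=YGYG B=YBYB
After move 2 (F): F=GGWW U=WBOO R=WRBR D=RRYG L=OYOG
After move 3 (R'): R=RRWB U=WYOY F=GBWO D=RGYW B=GBRB
After move 4 (U): U=OWYY F=RRWO R=GBWB B=OYRB L=GBOG
Query 1: U[1] = W
Query 2: L[3] = G
Query 3: F[0] = R
Query 4: B[3] = B
Query 5: B[1] = Y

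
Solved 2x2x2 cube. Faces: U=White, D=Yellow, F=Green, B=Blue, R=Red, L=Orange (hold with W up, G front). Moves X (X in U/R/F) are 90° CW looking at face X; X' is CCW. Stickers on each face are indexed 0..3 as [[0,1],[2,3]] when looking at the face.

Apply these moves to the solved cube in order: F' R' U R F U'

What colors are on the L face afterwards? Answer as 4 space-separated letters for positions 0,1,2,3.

After move 1 (F'): F=GGGG U=WWRR R=YRYR D=OOYY L=OWOW
After move 2 (R'): R=RRYY U=WBRB F=GWGR D=OGYG B=YBOB
After move 3 (U): U=RWBB F=RRGR R=YBYY B=OWOB L=GWOW
After move 4 (R): R=YYYB U=RRBR F=RGGG D=OOYO B=BWWB
After move 5 (F): F=GRGG U=RRWW R=BYRB D=YYYO L=GOOO
After move 6 (U'): U=RWRW F=GOGG R=GRRB B=BYWB L=BWOO
Query: L face = BWOO

Answer: B W O O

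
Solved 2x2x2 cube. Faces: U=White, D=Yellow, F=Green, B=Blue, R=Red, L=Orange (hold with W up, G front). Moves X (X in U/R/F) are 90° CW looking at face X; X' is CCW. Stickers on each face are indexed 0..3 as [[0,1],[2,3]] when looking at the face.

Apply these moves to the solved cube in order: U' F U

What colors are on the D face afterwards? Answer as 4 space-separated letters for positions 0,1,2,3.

After move 1 (U'): U=WWWW F=OOGG R=GGRR B=RRBB L=BBOO
After move 2 (F): F=GOGO U=WWOB R=WGWR D=RGYY L=BYOY
After move 3 (U): U=OWBW F=WGGO R=RRWR B=BYBB L=GOOY
Query: D face = RGYY

Answer: R G Y Y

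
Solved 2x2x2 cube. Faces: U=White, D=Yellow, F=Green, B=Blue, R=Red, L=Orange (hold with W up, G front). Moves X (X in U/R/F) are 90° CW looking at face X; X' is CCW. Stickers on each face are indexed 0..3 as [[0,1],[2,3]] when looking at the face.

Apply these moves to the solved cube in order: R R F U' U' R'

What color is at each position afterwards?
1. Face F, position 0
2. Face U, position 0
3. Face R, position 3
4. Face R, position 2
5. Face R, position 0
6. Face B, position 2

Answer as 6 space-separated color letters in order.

Answer: G O Y O Y R

Derivation:
After move 1 (R): R=RRRR U=WGWG F=GYGY D=YBYB B=WBWB
After move 2 (R): R=RRRR U=WYWY F=GBGB D=YWYW B=GBGB
After move 3 (F): F=GGBB U=WYOO R=WRYR D=RRYW L=OYOW
After move 4 (U'): U=YOWO F=OYBB R=GGYR B=WRGB L=GBOW
After move 5 (U'): U=OOYW F=GBBB R=OYYR B=GGGB L=WROW
After move 6 (R'): R=YROY U=OGYG F=GOBW D=RBYB B=WGRB
Query 1: F[0] = G
Query 2: U[0] = O
Query 3: R[3] = Y
Query 4: R[2] = O
Query 5: R[0] = Y
Query 6: B[2] = R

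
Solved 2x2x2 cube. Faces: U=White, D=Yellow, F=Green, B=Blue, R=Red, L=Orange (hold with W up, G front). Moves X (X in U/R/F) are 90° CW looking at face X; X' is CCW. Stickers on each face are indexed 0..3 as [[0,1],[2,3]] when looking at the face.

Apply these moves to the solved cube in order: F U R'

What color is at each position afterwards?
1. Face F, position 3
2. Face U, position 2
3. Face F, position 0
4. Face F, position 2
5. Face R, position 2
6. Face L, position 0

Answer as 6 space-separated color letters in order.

After move 1 (F): F=GGGG U=WWOO R=WRWR D=RRYY L=OYOY
After move 2 (U): U=OWOW F=WRGG R=BBWR B=OYBB L=GGOY
After move 3 (R'): R=BRBW U=OBOO F=WWGW D=RRYG B=YYRB
Query 1: F[3] = W
Query 2: U[2] = O
Query 3: F[0] = W
Query 4: F[2] = G
Query 5: R[2] = B
Query 6: L[0] = G

Answer: W O W G B G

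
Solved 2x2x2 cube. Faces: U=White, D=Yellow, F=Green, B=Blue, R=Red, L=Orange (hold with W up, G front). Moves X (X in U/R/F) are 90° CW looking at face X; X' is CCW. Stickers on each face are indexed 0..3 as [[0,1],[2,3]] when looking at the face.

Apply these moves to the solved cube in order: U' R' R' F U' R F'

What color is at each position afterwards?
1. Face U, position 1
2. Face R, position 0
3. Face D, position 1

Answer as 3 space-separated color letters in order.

After move 1 (U'): U=WWWW F=OOGG R=GGRR B=RRBB L=BBOO
After move 2 (R'): R=GRGR U=WBWR F=OWGW D=YOYG B=YRYB
After move 3 (R'): R=RRGG U=WYWY F=OBGR D=YWYW B=GROB
After move 4 (F): F=GORB U=WYOB R=WRYG D=GRYW L=BYOW
After move 5 (U'): U=YBWO F=BYRB R=GOYG B=WROB L=GROW
After move 6 (R): R=YGGO U=YYWB F=BRRW D=GOYW B=ORBB
After move 7 (F'): F=RWBR U=YYYG R=OGGO D=RWYW L=GBOW
Query 1: U[1] = Y
Query 2: R[0] = O
Query 3: D[1] = W

Answer: Y O W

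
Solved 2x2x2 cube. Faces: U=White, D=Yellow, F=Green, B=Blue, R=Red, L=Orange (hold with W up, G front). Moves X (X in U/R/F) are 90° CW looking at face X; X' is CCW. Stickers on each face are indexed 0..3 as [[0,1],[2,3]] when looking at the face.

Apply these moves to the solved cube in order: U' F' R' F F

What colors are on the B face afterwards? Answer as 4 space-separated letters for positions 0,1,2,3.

Answer: Y R O B

Derivation:
After move 1 (U'): U=WWWW F=OOGG R=GGRR B=RRBB L=BBOO
After move 2 (F'): F=OGOG U=WWGR R=YGYR D=BOYY L=BWOW
After move 3 (R'): R=GRYY U=WBGR F=OWOR D=BGYG B=YROB
After move 4 (F): F=OORW U=WBWW R=GRRY D=YGYG L=BBOG
After move 5 (F): F=ROWO U=WBGB R=WRWY D=RGYG L=BYOG
Query: B face = YROB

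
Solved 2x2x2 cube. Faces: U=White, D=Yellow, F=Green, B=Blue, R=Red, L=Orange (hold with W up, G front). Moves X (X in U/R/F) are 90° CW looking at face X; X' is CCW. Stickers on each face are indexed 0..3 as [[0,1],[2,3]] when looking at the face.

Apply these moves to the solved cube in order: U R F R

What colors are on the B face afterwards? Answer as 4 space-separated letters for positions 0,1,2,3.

After move 1 (U): U=WWWW F=RRGG R=BBRR B=OOBB L=GGOO
After move 2 (R): R=RBRB U=WRWG F=RYGY D=YBYO B=WOWB
After move 3 (F): F=GRYY U=WROG R=WBGB D=RRYO L=GYOB
After move 4 (R): R=GWBB U=WROY F=GRYO D=RWYW B=GORB
Query: B face = GORB

Answer: G O R B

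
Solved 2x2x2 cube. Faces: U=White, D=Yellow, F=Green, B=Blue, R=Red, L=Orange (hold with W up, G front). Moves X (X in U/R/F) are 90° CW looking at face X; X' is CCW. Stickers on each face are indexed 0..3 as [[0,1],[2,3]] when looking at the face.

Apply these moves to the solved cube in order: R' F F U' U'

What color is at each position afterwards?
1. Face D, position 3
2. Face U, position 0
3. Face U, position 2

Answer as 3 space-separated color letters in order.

After move 1 (R'): R=RRRR U=WBWB F=GWGW D=YGYG B=YBYB
After move 2 (F): F=GGWW U=WBOO R=WRBR D=RRYG L=OYOG
After move 3 (F): F=WGWG U=WBGY R=OROR D=BWYG L=OROR
After move 4 (U'): U=BYWG F=ORWG R=WGOR B=ORYB L=YBOR
After move 5 (U'): U=YGBW F=YBWG R=OROR B=WGYB L=OROR
Query 1: D[3] = G
Query 2: U[0] = Y
Query 3: U[2] = B

Answer: G Y B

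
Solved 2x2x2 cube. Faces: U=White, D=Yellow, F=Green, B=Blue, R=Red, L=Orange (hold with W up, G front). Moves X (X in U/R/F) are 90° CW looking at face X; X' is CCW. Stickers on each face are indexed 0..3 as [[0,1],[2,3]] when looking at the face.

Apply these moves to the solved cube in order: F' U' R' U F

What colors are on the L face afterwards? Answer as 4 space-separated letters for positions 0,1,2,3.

Answer: O O O W

Derivation:
After move 1 (F'): F=GGGG U=WWRR R=YRYR D=OOYY L=OWOW
After move 2 (U'): U=WRWR F=OWGG R=GGYR B=YRBB L=BBOW
After move 3 (R'): R=GRGY U=WBWY F=ORGR D=OWYG B=YROB
After move 4 (U): U=WWYB F=GRGR R=YRGY B=BBOB L=OROW
After move 5 (F): F=GGRR U=WWWR R=YRBY D=GYYG L=OOOW
Query: L face = OOOW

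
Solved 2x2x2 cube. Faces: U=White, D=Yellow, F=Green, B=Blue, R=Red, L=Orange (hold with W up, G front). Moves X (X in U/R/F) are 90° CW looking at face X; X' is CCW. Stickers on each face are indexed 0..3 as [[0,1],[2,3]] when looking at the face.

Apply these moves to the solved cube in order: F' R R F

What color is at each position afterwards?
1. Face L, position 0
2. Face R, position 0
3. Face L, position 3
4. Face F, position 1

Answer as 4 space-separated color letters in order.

After move 1 (F'): F=GGGG U=WWRR R=YRYR D=OOYY L=OWOW
After move 2 (R): R=YYRR U=WGRG F=GOGY D=OBYB B=RBWB
After move 3 (R): R=RYRY U=WORY F=GBGB D=OWYR B=GBGB
After move 4 (F): F=GGBB U=WOWW R=RYYY D=RRYR L=OOOW
Query 1: L[0] = O
Query 2: R[0] = R
Query 3: L[3] = W
Query 4: F[1] = G

Answer: O R W G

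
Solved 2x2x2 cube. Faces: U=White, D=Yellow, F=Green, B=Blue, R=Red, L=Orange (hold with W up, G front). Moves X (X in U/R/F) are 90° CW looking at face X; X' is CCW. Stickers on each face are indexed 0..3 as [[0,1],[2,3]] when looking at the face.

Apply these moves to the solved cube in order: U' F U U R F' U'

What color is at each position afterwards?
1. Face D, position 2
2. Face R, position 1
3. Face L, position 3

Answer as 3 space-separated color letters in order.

Answer: Y Y W

Derivation:
After move 1 (U'): U=WWWW F=OOGG R=GGRR B=RRBB L=BBOO
After move 2 (F): F=GOGO U=WWOB R=WGWR D=RGYY L=BYOY
After move 3 (U): U=OWBW F=WGGO R=RRWR B=BYBB L=GOOY
After move 4 (U): U=BOWW F=RRGO R=BYWR B=GOBB L=WGOY
After move 5 (R): R=WBRY U=BRWO F=RGGY D=RBYG B=WOOB
After move 6 (F'): F=GYRG U=BRWR R=BBRY D=GYYG L=WOOW
After move 7 (U'): U=RRBW F=WORG R=GYRY B=BBOB L=WOOW
Query 1: D[2] = Y
Query 2: R[1] = Y
Query 3: L[3] = W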